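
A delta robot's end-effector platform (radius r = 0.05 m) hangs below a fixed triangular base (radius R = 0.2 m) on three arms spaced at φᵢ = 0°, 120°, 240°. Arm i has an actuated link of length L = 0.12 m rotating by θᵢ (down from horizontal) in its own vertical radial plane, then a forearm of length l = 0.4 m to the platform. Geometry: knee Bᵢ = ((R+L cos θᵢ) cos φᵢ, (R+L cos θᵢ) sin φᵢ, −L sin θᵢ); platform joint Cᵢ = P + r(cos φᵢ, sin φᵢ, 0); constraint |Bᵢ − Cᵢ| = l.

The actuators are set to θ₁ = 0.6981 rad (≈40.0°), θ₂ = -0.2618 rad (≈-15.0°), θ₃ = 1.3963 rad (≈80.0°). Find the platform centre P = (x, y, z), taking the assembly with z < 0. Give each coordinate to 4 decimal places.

centre 1 = (0.2419·cos0.0°, 0.2419·sin0.0°, -0.0771) = (0.2419, 0.0000, -0.0771)
centre 2 = (0.2659·cos120.0°, 0.2659·sin120.0°, 0.0311) = (-0.1330, 0.2303, 0.0311)
φ3=240.0°: virtual centre (-0.0854, -0.1479, -0.1182), radius l
eliminate P² terms by subtracting sphere 1 from 2 and 3
[-0.7498 0.4606 0.2164]·P = 0.0072;  [-0.6547 -0.2959 -0.0821]·P = -0.0213
det = 0.5234;  x = 0.0147+0.0501z,  y = 0.0396+-0.3883z
into |P−centre ₁|² = l²: 1.1533z² + 0.1008z + -0.1009 = 0;  Δ = 0.4754;  z = -0.3426 or 0.2552 → z<0 root = -0.3426
x = -0.0025, y = 0.1726

(-0.0025, 0.1726, -0.3426)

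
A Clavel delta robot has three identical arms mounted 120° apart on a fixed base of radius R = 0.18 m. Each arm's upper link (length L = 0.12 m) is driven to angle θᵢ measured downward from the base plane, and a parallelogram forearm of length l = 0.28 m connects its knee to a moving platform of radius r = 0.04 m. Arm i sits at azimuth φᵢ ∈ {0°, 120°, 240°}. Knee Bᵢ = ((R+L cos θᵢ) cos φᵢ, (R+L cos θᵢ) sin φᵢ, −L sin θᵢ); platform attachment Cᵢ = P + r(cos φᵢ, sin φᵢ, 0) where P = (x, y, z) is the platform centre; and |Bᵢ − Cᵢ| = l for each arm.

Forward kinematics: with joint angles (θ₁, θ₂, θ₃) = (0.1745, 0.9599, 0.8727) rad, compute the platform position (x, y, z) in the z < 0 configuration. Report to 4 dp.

O1 = (0.2582·cos0.0°, 0.2582·sin0.0°, -0.0208) = (0.2582, 0.0000, -0.0208)
φ2=120.0°: virtual centre (-0.1044, 0.1809, -0.0983), radius l
O3 = (0.2171·cos240.0°, 0.2171·sin240.0°, -0.0919) = (-0.1086, -0.1880, -0.0919)
subtract pairs → two planes through P
[-0.7252 0.3617 -0.1549]·P = -0.0138;  [-0.7335 -0.3761 -0.1422]·P = -0.0115
det = 0.5380;  x = 0.0174+-0.2039z,  y = -0.0033+0.0196z
into |P−O₁|² = l²: 1.0419z² + 0.1397z + -0.0200 = 0;  Δ = 0.1028;  z = -0.2209 or 0.0868 → z<0 root = -0.2209
x = 0.0624, y = -0.0077

(0.0624, -0.0077, -0.2209)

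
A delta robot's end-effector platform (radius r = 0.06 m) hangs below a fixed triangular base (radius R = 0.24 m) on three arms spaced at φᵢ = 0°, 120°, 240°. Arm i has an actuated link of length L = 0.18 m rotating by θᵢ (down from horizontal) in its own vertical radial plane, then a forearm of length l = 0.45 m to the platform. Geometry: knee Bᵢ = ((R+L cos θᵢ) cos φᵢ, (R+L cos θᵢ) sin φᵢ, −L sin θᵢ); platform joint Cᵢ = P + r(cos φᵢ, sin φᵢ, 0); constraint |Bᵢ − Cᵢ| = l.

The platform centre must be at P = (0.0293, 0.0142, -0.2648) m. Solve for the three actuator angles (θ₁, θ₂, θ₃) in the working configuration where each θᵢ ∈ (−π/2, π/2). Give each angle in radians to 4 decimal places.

rotate P by −φ1: (0.0293, 0.0142, -0.2648)
  e−x'=0.1507;  (l²−L²−(e−x')²−y'²−z²)/2L = 0.2141
  θ1 = atan2(B,A) + arccos(C/0.3047) = -0.2617
rotate P by −φ2: (-0.0024, -0.0325, -0.2648)
  e−x'=0.1824;  (l²−L²−(e−x')²−y'²−z²)/2L = 0.1824
  γ=atan2(-0.2648,0.1824)=-0.9677;  ψ=arccos(0.5674)=0.9674;  θ2=γ+ψ≈-0.0003
φ3=240.0° → target in arm frame (-0.0269, 0.0183)
  e−x'=0.2069;  (l²−L²−(e−x')²−y'²−z²)/2L = 0.1578
  γ=atan2(-0.2648,0.2069)=-0.9074;  ψ=arccos(0.4696)=1.0819;  θ3=γ+ψ≈0.1745

θ₁ = -0.2617, θ₂ = -0.0003, θ₃ = 0.1745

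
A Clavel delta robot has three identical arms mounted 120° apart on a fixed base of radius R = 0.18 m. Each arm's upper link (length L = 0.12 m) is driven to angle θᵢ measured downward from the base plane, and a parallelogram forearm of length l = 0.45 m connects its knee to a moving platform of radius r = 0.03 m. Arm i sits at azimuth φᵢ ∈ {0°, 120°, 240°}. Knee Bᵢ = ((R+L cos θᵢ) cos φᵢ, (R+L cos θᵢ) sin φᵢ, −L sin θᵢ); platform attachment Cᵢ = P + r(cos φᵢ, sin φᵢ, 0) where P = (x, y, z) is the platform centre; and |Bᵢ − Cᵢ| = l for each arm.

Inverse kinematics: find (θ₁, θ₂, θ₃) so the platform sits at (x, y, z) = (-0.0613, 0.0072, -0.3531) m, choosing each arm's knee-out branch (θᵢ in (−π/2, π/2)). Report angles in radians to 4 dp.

θ₁ = 0.3485, θ₂ = -0.2621, θ₃ = -0.1750

φ1=0.0° → target in arm frame (-0.0613, 0.0072)
  A cos θ + B sin θ = C:  0.2113·cos θ + -0.3531·sin θ = 0.0780
  θ1 = atan2(B,A) + arccos(C/0.4115) = 0.3485
rotate P by −φ2: (0.0369, 0.0495, -0.3531)
  A=0.1131, B=-0.3531, C=(l²−L²−A²−y'²−z²)/(2L)=0.2007
  √(A²+B²)=0.3708;  θ2 = -1.2608+0.9987 ≈ -0.2621
rotate P by −φ3: (0.0244, -0.0567, -0.3531)
  A cos θ + B sin θ = C:  0.1256·cos θ + -0.3531·sin θ = 0.1851
  √(A²+B²)=0.3748;  θ3 = -1.2291+1.0541 ≈ -0.1750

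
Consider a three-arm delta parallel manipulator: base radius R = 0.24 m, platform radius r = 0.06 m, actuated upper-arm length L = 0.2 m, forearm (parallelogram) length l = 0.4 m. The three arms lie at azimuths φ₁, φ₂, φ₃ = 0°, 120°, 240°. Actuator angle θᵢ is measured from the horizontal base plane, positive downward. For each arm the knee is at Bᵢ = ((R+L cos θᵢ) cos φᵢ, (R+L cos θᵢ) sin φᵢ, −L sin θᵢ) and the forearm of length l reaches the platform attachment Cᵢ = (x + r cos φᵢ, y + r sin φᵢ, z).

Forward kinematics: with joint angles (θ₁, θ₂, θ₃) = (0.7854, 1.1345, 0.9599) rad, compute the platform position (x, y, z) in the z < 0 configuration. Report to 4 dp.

(0.0461, -0.0282, -0.4303)

φ1=0.0°: virtual centre (0.3214, 0.0000, -0.1414), radius l
arm 2 at φ=120.0°: ρ2 = 0.2645;  centre 2 = (-0.1323, 0.2291, -0.1813)
centre 3 = (0.2947·cos240.0°, 0.2947·sin240.0°, -0.1638) = (-0.1474, -0.2552, -0.1638)
eliminate P² terms by subtracting sphere 1 from 2 and 3
plane₁₂: -0.9074x+0.4582y+-0.0797z = -0.0205
Cramer: x(z) = 0.0166-0.0686z;  y(z) = -0.0117+0.0381z
into |P−centre ₁|² = l²: 1.0062z² + 0.3237z + -0.0470 = 0;  Δ = 0.2939;  z = -0.4303 or 0.1085 → z<0 root = -0.4303
x = 0.0461, y = -0.0282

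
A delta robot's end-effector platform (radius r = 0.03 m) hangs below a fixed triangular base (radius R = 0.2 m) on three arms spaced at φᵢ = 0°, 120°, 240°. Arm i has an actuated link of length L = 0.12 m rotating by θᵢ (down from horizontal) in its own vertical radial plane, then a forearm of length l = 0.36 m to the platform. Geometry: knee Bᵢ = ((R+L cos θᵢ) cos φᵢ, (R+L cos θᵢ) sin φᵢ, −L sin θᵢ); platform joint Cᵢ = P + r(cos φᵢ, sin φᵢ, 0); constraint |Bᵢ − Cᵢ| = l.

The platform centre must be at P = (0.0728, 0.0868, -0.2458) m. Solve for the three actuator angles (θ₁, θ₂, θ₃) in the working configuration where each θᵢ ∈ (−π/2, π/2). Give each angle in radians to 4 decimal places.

arm 1 (φ=0.0°): x'=0.0728, y'=0.0868
  A cos θ + B sin θ = C:  0.0972·cos θ + -0.2458·sin θ = 0.1575
  √(A²+B²)=0.2643;  θ1 = -1.1942+0.9324 ≈ -0.2618
φ2=120.0° → target in arm frame (0.0388, -0.1064)
  e−x'=0.1312;  (l²−L²−(e−x')²−y'²−z²)/2L = 0.1093
  θ2 = atan2(B,A) + arccos(C/0.2786) = 0.0873
arm 3 (φ=240.0°): x'=-0.1116, y'=0.0196
  A cos θ + B sin θ = C:  0.2816·cos θ + -0.2458·sin θ = -0.1037
  √(A²+B²)=0.3738;  θ3 = -0.7177+1.8519 ≈ 1.1342

θ₁ = -0.2618, θ₂ = 0.0873, θ₃ = 1.1342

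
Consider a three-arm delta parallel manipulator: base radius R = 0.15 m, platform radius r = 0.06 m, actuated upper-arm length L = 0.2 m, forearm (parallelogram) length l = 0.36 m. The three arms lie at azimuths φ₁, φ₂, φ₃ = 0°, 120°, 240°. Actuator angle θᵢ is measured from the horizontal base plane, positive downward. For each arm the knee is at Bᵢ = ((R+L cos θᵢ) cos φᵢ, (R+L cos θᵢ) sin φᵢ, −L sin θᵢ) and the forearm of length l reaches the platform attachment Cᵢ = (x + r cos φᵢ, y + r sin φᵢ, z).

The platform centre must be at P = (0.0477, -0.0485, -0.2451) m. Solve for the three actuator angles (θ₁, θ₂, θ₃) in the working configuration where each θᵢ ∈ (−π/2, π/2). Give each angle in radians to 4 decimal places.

φ1=0.0° → target in arm frame (0.0477, -0.0485)
  A=0.0423, B=-0.2451, C=(l²−L²−A²−y'²−z²)/(2L)=0.0635
  √(A²+B²)=0.2487;  θ1 = -1.3999+1.3128 ≈ -0.0871
rotate P by −φ2: (-0.0659, -0.0171, -0.2451)
  A=0.1559, B=-0.2451, C=(l²−L²−A²−y'²−z²)/(2L)=0.0124
  γ=atan2(-0.2451,0.1559)=-1.0044;  ψ=arccos(0.0426)=1.5282;  θ2=γ+ψ≈0.5238
arm 3 (φ=240.0°): x'=0.0182, y'=0.0656
  e−x'=0.0718;  (l²−L²−(e−x')²−y'²−z²)/2L = 0.0502
  θ3 = atan2(B,A) + arccos(C/0.2554) = 0.0875

θ₁ = -0.0871, θ₂ = 0.5238, θ₃ = 0.0875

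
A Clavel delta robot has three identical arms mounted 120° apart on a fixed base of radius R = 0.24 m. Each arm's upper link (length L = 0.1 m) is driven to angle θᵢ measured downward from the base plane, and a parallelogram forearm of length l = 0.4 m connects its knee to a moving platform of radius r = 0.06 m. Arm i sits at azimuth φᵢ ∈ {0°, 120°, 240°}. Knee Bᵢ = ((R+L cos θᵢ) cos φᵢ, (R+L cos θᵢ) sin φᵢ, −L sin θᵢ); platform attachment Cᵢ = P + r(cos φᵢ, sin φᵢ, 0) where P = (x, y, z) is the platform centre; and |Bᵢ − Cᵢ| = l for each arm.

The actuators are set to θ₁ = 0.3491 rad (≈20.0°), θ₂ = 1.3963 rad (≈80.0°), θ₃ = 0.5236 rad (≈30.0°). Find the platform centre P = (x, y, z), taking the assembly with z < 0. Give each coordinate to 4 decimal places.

(0.0630, -0.0804, -0.3644)

arm 1 at φ=0.0°: ρ1 = 0.2740;  S1 = (0.2740, 0.0000, -0.0342)
S2 = (0.1974·cos120.0°, 0.1974·sin120.0°, -0.0985) = (-0.0987, 0.1709, -0.0985)
φ3=240.0°: virtual centre (-0.1333, -0.2309, -0.0500), radius l
eliminate P² terms by subtracting sphere 1 from 2 and 3
linear system: -0.7453x+0.3418y = -0.0276−-0.1286z; -0.8145x+-0.4618y = -0.0027−-0.0316z
det = 0.6226;  x = 0.0219+-0.1127z,  y = -0.0329+0.1304z
into |P−S₁|² = l²: 1.0297z² + 0.1166z + -0.0942 = 0;  Δ = 0.4017;  z = -0.3644 or 0.2511 → z<0 root = -0.3644
x = 0.0630, y = -0.0804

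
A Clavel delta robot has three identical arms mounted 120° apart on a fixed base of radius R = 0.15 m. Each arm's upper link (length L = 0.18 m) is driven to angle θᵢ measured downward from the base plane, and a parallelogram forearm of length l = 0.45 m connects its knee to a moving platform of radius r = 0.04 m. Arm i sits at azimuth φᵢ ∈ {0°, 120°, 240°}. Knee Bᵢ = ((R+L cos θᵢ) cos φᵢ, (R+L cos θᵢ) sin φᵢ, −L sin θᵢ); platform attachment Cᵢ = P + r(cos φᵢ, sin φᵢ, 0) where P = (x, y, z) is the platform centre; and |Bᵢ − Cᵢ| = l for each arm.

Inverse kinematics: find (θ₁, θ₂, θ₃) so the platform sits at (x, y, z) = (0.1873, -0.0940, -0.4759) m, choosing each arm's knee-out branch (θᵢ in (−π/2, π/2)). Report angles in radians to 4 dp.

θ₁ = 0.2616, θ₂ = 1.3963, θ₃ = 0.9599

φ1=0.0° → target in arm frame (0.1873, -0.0940)
  A cos θ + B sin θ = C:  -0.0773·cos θ + -0.4759·sin θ = -0.1978
  θ1 = atan2(B,A) + arccos(C/0.4821) = 0.2616
φ2=120.0° → target in arm frame (-0.1751, -0.1152)
  e−x'=0.2851;  (l²−L²−(e−x')²−y'²−z²)/2L = -0.4192
  γ=atan2(-0.4759,0.2851)=-1.0311;  ψ=arccos(-0.7557)=2.4275;  θ2=γ+ψ≈1.3963
φ3=240.0° → target in arm frame (-0.0122, 0.2092)
  A cos θ + B sin θ = C:  0.1222·cos θ + -0.4759·sin θ = -0.3197
  θ3 = atan2(B,A) + arccos(C/0.4913) = 0.9599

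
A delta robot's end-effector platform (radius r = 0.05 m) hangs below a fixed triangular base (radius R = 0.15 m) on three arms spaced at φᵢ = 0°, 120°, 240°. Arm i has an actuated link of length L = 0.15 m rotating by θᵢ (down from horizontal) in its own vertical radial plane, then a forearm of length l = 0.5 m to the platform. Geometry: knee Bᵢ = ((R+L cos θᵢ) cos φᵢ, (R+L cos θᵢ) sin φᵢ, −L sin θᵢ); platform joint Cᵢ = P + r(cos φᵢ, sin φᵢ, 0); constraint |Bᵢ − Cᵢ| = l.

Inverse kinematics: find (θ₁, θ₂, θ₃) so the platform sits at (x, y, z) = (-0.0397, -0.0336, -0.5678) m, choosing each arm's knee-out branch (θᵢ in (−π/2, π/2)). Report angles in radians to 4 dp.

φ1=0.0° → target in arm frame (-0.0397, -0.0336)
  A=0.1397, B=-0.5678, C=(l²−L²−A²−y'²−z²)/(2L)=-0.3851
  θ1 = atan2(B,A) + arccos(C/0.5847) = 0.9603
arm 2 (φ=120.0°): x'=-0.0092, y'=0.0512
  e−x'=0.1092;  (l²−L²−(e−x')²−y'²−z²)/2L = -0.3648
  γ=atan2(-0.5678,0.1092)=-1.3807;  ψ=arccos(-0.6310)=2.2536;  θ2=γ+ψ≈0.8729
rotate P by −φ3: (0.0489, -0.0176, -0.5678)
  e−x'=0.0511;  (l²−L²−(e−x')²−y'²−z²)/2L = -0.3260
  θ3 = atan2(B,A) + arccos(C/0.5701) = 0.6985

θ₁ = 0.9603, θ₂ = 0.8729, θ₃ = 0.6985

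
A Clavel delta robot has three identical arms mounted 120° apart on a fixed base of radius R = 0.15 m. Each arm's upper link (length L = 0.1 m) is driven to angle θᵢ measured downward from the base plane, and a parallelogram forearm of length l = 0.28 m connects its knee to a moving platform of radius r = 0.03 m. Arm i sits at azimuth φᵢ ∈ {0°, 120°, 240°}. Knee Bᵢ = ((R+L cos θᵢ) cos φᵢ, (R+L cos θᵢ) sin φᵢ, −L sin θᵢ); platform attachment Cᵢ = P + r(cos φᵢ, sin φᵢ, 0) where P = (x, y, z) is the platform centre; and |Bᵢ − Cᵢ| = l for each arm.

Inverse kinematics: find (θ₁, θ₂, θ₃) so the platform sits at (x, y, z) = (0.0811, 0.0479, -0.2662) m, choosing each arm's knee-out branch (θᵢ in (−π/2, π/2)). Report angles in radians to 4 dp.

θ₁ = 0.2619, θ₂ = 0.8733, θ₃ = 1.3964

arm 1 (φ=0.0°): x'=0.0811, y'=0.0479
  e−x'=0.0389;  (l²−L²−(e−x')²−y'²−z²)/2L = -0.0314
  √(A²+B²)=0.2690;  θ1 = -1.4257+1.6876 ≈ 0.2619
φ2=120.0° → target in arm frame (0.0009, -0.0942)
  A=0.1191, B=-0.2662, C=(l²−L²−A²−y'²−z²)/(2L)=-0.1276
  γ=atan2(-0.2662,0.1191)=-1.1502;  ψ=arccos(-0.4374)=2.0235;  θ2=γ+ψ≈0.8733
φ3=240.0° → target in arm frame (-0.0820, 0.0463)
  A cos θ + B sin θ = C:  0.2020·cos θ + -0.2662·sin θ = -0.2271
  √(A²+B²)=0.3342;  θ3 = -0.9216+2.3180 ≈ 1.3964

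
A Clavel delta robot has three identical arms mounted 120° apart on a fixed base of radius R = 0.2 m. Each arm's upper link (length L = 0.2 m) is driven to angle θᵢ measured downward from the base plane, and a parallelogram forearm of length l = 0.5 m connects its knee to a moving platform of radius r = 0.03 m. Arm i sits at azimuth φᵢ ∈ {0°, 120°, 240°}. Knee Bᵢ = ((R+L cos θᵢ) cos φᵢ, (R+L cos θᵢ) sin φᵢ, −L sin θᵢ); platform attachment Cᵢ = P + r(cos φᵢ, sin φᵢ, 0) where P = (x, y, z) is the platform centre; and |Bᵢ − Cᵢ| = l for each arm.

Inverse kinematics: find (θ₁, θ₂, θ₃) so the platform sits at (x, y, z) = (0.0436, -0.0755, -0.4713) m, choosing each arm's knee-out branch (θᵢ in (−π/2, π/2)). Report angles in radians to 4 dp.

arm 1 (φ=0.0°): x'=0.0436, y'=-0.0755
  A cos θ + B sin θ = C:  0.1264·cos θ + -0.4713·sin θ = -0.0845
  γ=atan2(-0.4713,0.1264)=-1.3088;  ψ=arccos(-0.1732)=1.7448;  θ1=γ+ψ≈0.4361
φ2=120.0° → target in arm frame (-0.0872, 0.0000)
  A=0.2572, B=-0.4713, C=(l²−L²−A²−y'²−z²)/(2L)=-0.1957
  θ2 = atan2(B,A) + arccos(C/0.5369) = 0.8726
arm 3 (φ=240.0°): x'=0.0436, y'=0.0755
  A cos θ + B sin θ = C:  0.1264·cos θ + -0.4713·sin θ = -0.0845
  θ3 = atan2(B,A) + arccos(C/0.4880) = 0.4361

θ₁ = 0.4361, θ₂ = 0.8726, θ₃ = 0.4361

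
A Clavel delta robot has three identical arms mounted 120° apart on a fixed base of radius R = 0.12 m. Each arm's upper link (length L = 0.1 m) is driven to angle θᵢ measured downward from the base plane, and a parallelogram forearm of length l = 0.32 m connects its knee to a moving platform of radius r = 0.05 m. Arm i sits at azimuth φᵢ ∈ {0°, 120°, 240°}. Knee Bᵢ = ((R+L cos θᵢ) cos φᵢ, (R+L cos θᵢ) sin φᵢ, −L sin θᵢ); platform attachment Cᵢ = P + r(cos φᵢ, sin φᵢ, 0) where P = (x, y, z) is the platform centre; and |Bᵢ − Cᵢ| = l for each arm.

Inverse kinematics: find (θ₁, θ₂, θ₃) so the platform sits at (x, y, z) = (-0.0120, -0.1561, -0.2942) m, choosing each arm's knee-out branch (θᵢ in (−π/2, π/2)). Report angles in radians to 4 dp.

rotate P by −φ1: (-0.0120, -0.1561, -0.2942)
  e−x'=0.0820;  (l²−L²−(e−x')²−y'²−z²)/2L = -0.1262
  √(A²+B²)=0.3054;  θ1 = -1.2990+1.9969 ≈ 0.6979
rotate P by −φ2: (-0.1292, 0.0884, -0.2942)
  A cos θ + B sin θ = C:  0.1992·cos θ + -0.2942·sin θ = -0.2083
  θ2 = atan2(B,A) + arccos(C/0.3553) = 1.2215
rotate P by −φ3: (0.1412, 0.0677, -0.2942)
  A=-0.0712, B=-0.2942, C=(l²−L²−A²−y'²−z²)/(2L)=-0.0190
  γ=atan2(-0.2942,-0.0712)=-1.8082;  ψ=arccos(-0.0627)=1.6336;  θ3=γ+ψ≈-0.1746

θ₁ = 0.6979, θ₂ = 1.2215, θ₃ = -0.1746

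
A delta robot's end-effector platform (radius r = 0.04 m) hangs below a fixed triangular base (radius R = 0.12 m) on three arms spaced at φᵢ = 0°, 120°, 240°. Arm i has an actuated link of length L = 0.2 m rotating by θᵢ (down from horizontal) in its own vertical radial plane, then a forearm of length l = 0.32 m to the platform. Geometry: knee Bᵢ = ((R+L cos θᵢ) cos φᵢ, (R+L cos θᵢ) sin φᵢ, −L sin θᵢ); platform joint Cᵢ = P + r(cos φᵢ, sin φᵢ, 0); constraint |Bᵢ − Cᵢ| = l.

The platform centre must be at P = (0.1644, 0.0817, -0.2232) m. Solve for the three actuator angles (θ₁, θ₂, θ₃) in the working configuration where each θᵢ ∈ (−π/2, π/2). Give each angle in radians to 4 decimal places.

θ₁ = -0.3488, θ₂ = 0.6980, θ₃ = 1.2215

rotate P by −φ1: (0.1644, 0.0817, -0.2232)
  e−x'=-0.0844;  (l²−L²−(e−x')²−y'²−z²)/2L = -0.0030
  √(A²+B²)=0.2386;  θ1 = -1.9323+1.5835 ≈ -0.3488
φ2=120.0° → target in arm frame (-0.0114, -0.1832)
  A=0.0914, B=-0.2232, C=(l²−L²−A²−y'²−z²)/(2L)=-0.0734
  √(A²+B²)=0.2412;  θ2 = -1.1820+1.8799 ≈ 0.6980
φ3=240.0° → target in arm frame (-0.1530, 0.1015)
  e−x'=0.2330;  (l²−L²−(e−x')²−y'²−z²)/2L = -0.1300
  θ3 = atan2(B,A) + arccos(C/0.3226) = 1.2215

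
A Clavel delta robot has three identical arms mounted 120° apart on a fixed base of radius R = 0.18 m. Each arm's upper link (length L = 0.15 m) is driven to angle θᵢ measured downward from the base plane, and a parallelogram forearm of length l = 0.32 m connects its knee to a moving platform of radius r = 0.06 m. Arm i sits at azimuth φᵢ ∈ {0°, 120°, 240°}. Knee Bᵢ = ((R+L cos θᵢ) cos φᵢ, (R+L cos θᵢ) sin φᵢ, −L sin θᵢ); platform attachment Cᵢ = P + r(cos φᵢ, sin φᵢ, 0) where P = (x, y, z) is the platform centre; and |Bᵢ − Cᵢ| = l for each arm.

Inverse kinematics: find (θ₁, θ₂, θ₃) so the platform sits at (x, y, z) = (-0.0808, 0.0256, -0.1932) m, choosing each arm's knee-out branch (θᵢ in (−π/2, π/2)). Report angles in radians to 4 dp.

θ₁ = 0.7856, θ₂ = -0.3489, θ₃ = 0.0872

arm 1 (φ=0.0°): x'=-0.0808, y'=0.0256
  A cos θ + B sin θ = C:  0.2008·cos θ + -0.1932·sin θ = 0.0053
  θ1 = atan2(B,A) + arccos(C/0.2787) = 0.7856
arm 2 (φ=120.0°): x'=0.0626, y'=0.0572
  A cos θ + B sin θ = C:  0.0574·cos θ + -0.1932·sin θ = 0.1200
  γ=atan2(-0.1932,0.0574)=-1.2819;  ψ=arccos(0.5955)=0.9329;  θ2=γ+ψ≈-0.3489
rotate P by −φ3: (0.0182, -0.0828, -0.1932)
  A=0.1018, B=-0.1932, C=(l²−L²−A²−y'²−z²)/(2L)=0.0845
  θ3 = atan2(B,A) + arccos(C/0.2184) = 0.0872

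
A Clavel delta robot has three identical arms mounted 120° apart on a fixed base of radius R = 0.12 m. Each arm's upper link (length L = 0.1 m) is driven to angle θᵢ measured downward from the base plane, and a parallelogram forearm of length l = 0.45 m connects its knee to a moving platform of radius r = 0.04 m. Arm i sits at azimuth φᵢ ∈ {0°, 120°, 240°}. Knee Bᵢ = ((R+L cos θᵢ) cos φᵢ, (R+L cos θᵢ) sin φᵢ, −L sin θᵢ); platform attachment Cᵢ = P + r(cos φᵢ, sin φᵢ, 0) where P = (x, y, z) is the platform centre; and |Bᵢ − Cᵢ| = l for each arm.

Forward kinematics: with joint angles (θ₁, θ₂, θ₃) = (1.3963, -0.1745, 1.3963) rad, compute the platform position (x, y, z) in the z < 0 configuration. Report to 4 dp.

(-0.1233, 0.2135, -0.4275)

φ1=0.0°: virtual centre (0.0974, 0.0000, -0.0985), radius l
φ2=120.0°: virtual centre (-0.0892, 0.1546, 0.0174), radius l
centre 3 = (0.0974·cos240.0°, 0.0974·sin240.0°, -0.0985) = (-0.0487, -0.0843, -0.0985)
eliminate P² terms by subtracting sphere 1 from 2 and 3
[-0.3732 0.3091 0.2317]·P = 0.0130;  [-0.2921 -0.1686 0.0000]·P = 0.0000
Cramer: x(z) = -0.0143+0.2550z;  y(z) = 0.0247-0.4416z
quadratic in z: (1.2601)z²+(0.1182)z+(-0.1797)=0, √Δ=0.9591 → z ∈ {-0.4275, 0.3337}; z = -0.4275 (taking z<0)
x = -0.1233, y = 0.2135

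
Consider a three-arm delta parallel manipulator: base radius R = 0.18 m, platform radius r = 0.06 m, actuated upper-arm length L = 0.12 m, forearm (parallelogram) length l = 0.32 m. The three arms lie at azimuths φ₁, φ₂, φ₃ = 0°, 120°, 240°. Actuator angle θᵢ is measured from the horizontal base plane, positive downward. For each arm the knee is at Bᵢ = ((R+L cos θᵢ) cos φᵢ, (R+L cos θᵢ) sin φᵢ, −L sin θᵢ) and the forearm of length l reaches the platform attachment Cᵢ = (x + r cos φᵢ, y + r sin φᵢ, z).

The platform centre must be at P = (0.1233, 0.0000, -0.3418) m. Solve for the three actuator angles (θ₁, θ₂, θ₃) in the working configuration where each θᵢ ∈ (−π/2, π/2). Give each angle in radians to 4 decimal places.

θ₁ = 0.3496, θ₂ = 1.3965, θ₃ = 1.3965

φ1=0.0° → target in arm frame (0.1233, 0.0000)
  e−x'=-0.0033;  (l²−L²−(e−x')²−y'²−z²)/2L = -0.1202
  √(A²+B²)=0.3418;  θ1 = -1.5805+1.9300 ≈ 0.3496
arm 2 (φ=120.0°): x'=-0.0616, y'=-0.1068
  e−x'=0.1816;  (l²−L²−(e−x')²−y'²−z²)/2L = -0.3051
  θ2 = atan2(B,A) + arccos(C/0.3871) = 1.3965
arm 3 (φ=240.0°): x'=-0.0617, y'=0.1068
  A=0.1817, B=-0.3418, C=(l²−L²−A²−y'²−z²)/(2L)=-0.3051
  θ3 = atan2(B,A) + arccos(C/0.3871) = 1.3965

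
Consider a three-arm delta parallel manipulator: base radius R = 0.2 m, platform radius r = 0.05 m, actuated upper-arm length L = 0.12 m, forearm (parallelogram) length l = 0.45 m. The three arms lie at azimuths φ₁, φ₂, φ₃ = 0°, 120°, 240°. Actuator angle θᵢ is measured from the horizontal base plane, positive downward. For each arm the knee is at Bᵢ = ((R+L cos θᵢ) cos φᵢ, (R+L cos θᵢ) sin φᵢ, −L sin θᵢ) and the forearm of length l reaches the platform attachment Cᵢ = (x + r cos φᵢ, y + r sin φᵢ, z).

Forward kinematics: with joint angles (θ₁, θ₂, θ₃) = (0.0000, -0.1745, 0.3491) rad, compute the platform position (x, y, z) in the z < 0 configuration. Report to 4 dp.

(0.0111, 0.0509, -0.3646)

arm 1 at φ=0.0°: (R−r)+L cos θ1 = 0.2700;  S1 = (0.2700, 0.0000, 0.0000)
S2 = (0.2682·cos120.0°, 0.2682·sin120.0°, 0.0208) = (-0.1341, 0.2322, 0.0208)
arm 3 at φ=240.0°: (R−r)+L cos θ3 = 0.2628;  S3 = (-0.1314, -0.2276, -0.0410)
|S₂|²−|S₁|² = -0.0005;  |S₃|²−|S₁|² = -0.0022
plane₁₂: -0.8082x+0.4645y+0.0417z = -0.0005
Cramer: x(z) = 0.0017-0.0259z;  y(z) = 0.0018-0.1347z
into |P−S₁|² = l²: 1.0188z² + 0.0134z + -0.1305 = 0;  Δ = 0.5320;  z = -0.3646 or 0.3514 → z<0 root = -0.3646
x = 0.0111, y = 0.0509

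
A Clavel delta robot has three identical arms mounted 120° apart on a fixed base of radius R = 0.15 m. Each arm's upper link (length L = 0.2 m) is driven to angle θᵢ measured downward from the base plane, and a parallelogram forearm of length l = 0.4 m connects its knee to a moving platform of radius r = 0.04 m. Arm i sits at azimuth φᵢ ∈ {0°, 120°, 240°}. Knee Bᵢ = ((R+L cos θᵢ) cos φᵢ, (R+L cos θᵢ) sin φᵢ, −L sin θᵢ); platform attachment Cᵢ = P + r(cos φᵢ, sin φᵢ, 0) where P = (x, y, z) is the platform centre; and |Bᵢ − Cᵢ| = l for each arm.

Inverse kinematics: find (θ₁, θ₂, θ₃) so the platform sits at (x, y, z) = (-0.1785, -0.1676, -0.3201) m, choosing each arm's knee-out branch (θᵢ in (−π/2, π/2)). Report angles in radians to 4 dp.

arm 1 (φ=0.0°): x'=-0.1785, y'=-0.1676
  e−x'=0.2885;  (l²−L²−(e−x')²−y'²−z²)/2L = -0.2345
  γ=atan2(-0.3201,0.2885)=-0.8373;  ψ=arccos(-0.5441)=2.1461;  θ1=γ+ψ≈1.3088
φ2=120.0° → target in arm frame (-0.0559, 0.2384)
  e−x'=0.1659;  (l²−L²−(e−x')²−y'²−z²)/2L = -0.1670
  γ=atan2(-0.3201,0.1659)=-1.0926;  ψ=arccos(-0.4633)=2.0525;  θ2=γ+ψ≈0.9599
φ3=240.0° → target in arm frame (0.2344, -0.0708)
  A cos θ + B sin θ = C:  -0.1244·cos θ + -0.3201·sin θ = -0.0074
  γ=atan2(-0.3201,-0.1244)=-1.9415;  ψ=arccos(-0.0215)=1.5923;  θ3=γ+ψ≈-0.3492

θ₁ = 1.3088, θ₂ = 0.9599, θ₃ = -0.3492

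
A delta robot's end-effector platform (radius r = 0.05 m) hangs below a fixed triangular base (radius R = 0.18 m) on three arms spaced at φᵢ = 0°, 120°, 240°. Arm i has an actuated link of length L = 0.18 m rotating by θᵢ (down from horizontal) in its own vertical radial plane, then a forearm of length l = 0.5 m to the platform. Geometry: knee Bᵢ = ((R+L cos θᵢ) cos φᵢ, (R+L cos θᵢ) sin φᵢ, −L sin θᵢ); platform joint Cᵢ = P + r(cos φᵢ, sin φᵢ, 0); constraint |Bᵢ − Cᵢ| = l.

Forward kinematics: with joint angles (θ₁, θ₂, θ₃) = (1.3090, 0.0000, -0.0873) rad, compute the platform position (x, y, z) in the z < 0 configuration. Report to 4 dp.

S1 = (0.1766·cos0.0°, 0.1766·sin0.0°, -0.1739) = (0.1766, 0.0000, -0.1739)
arm 2 at φ=120.0°: (R−r)+L cos θ2 = 0.3100;  S2 = (-0.1550, 0.2685, 0.0000)
φ3=240.0°: virtual centre (-0.1547, -0.2679, 0.0157), radius l
eliminate P² terms by subtracting sphere 1 from 2 and 3
[-0.6632 0.5369 0.3477]·P = 0.0347;  [-0.6625 -0.5357 0.3791]·P = 0.0345
det = 0.7110;  x = -0.0522+0.5483z,  y = 0.0001+0.0296z
sphere 1 gives Az²+Bz+C=0 with A=1.3015, B=0.0968, C=-0.1674;  B²−4AC=0.8810;  roots -0.3978, 0.3234;  negative root z = -0.3978
x = -0.2703, y = -0.0116

(-0.2703, -0.0116, -0.3978)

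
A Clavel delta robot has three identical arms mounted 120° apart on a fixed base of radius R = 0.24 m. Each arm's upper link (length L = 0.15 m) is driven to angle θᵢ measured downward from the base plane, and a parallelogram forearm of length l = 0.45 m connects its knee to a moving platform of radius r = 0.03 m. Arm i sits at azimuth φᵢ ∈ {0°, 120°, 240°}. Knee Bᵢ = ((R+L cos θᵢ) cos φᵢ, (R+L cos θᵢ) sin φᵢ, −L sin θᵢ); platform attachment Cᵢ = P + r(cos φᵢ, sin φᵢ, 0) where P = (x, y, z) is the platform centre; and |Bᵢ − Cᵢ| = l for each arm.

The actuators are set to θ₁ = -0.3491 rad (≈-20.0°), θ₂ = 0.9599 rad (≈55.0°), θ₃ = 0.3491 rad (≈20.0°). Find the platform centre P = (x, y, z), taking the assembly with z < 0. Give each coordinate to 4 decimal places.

(0.0996, -0.0658, -0.3161)

arm 1 at φ=0.0°: (R−r)+L cos θ1 = 0.3510;  O1 = (0.3510, 0.0000, 0.0513)
arm 2 at φ=120.0°: (R−r)+L cos θ2 = 0.2960;  O2 = (-0.1480, 0.2564, -0.1229)
φ3=240.0°: virtual centre (-0.1755, -0.3039, -0.0513), radius l
|O₂|²−|O₁|² = -0.0231;  |O₃|²−|O₁|² = 0.0000
linear system: -0.9979x+0.5128y = -0.0231−-0.3484z; -1.0529x+-0.6079y = 0.0000−-0.2052z
Cramer: x(z) = 0.0122-0.2765z;  y(z) = -0.0212+0.1413z
quadratic in z: (1.0964)z²+(0.0787)z+(-0.0847)=0, √Δ=0.6145 → z ∈ {-0.3161, 0.2443}; z = -0.3161 (taking z<0)
x = 0.0996, y = -0.0658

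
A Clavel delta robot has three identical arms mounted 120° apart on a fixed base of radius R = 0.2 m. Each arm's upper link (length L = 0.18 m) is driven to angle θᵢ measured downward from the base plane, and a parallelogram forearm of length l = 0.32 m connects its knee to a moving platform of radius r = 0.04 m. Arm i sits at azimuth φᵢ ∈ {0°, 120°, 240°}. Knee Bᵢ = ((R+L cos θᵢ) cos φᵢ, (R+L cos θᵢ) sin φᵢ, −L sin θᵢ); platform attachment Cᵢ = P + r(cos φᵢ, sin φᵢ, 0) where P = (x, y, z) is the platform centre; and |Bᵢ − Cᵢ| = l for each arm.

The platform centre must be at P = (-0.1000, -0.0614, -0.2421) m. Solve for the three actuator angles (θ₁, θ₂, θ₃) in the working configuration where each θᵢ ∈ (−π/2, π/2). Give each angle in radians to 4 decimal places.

θ₁ = 1.3092, θ₂ = 0.8726, θ₃ = 0.1743

arm 1 (φ=0.0°): x'=-0.1000, y'=-0.0614
  A cos θ + B sin θ = C:  0.2600·cos θ + -0.2421·sin θ = -0.1666
  √(A²+B²)=0.3553;  θ1 = -0.7498+2.0590 ≈ 1.3092
arm 2 (φ=120.0°): x'=-0.0032, y'=0.1173
  A=0.1632, B=-0.2421, C=(l²−L²−A²−y'²−z²)/(2L)=-0.0806
  θ2 = atan2(B,A) + arccos(C/0.2920) = 0.8726
arm 3 (φ=240.0°): x'=0.1032, y'=-0.0559
  A=0.0568, B=-0.2421, C=(l²−L²−A²−y'²−z²)/(2L)=0.0140
  γ=atan2(-0.2421,0.0568)=-1.3402;  ψ=arccos(0.0562)=1.5145;  θ3=γ+ψ≈0.1743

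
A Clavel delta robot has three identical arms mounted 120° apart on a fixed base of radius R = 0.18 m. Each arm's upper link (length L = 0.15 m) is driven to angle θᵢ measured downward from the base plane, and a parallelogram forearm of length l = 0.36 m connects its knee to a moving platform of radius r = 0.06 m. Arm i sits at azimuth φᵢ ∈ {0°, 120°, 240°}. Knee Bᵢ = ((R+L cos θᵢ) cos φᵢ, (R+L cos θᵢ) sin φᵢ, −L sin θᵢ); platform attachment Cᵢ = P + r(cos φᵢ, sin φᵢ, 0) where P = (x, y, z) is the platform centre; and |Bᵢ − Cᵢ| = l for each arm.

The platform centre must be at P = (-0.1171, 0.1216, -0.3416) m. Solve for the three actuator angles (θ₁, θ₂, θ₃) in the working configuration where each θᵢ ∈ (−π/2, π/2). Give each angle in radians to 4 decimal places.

θ₁ = 1.3092, θ₂ = 0.0001, θ₃ = 1.0469

rotate P by −φ1: (-0.1171, 0.1216, -0.3416)
  e−x'=0.2371;  (l²−L²−(e−x')²−y'²−z²)/2L = -0.2686
  √(A²+B²)=0.4158;  θ1 = -0.9641+2.2732 ≈ 1.3092
φ2=120.0° → target in arm frame (0.1639, 0.0406)
  A=-0.0439, B=-0.3416, C=(l²−L²−A²−y'²−z²)/(2L)=-0.0439
  θ2 = atan2(B,A) + arccos(C/0.3444) = 0.0001
φ3=240.0° → target in arm frame (-0.0468, -0.1622)
  e−x'=0.1668;  (l²−L²−(e−x')²−y'²−z²)/2L = -0.2124
  γ=atan2(-0.3416,0.1668)=-1.1167;  ψ=arccos(-0.5587)=2.1636;  θ3=γ+ψ≈1.0469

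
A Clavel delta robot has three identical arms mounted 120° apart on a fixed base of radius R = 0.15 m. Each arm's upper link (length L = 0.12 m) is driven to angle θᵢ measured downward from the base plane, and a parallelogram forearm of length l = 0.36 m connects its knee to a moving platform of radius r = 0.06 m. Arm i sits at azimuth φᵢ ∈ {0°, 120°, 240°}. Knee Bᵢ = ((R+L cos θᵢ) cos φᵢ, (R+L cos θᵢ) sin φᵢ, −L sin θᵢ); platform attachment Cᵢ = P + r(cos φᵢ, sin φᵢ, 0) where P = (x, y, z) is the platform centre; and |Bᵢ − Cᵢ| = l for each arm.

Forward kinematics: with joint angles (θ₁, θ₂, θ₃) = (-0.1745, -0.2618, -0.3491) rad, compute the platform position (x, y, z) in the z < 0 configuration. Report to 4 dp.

(-0.0119, -0.0067, -0.2640)

S1 = (0.2082·cos0.0°, 0.2082·sin0.0°, 0.0208) = (0.2082, 0.0000, 0.0208)
φ2=120.0°: virtual centre (-0.1030, 0.1783, 0.0311), radius l
S3 = (0.2028·cos240.0°, 0.2028·sin240.0°, 0.0410) = (-0.1014, -0.1756, 0.0410)
|S₂|²−|S₁|² = -0.0004;  |S₃|²−|S₁|² = -0.0010
[-0.6223 0.3566 0.0204]·P = -0.0004;  [-0.6191 -0.3512 0.0404]·P = -0.0010
Cramer: x(z) = 0.0011+0.0492z;  y(z) = 0.0008+0.0284z
quadratic in z: (1.0032)z²+(-0.0620)z+(-0.0863)=0, √Δ=0.5917 → z ∈ {-0.2640, 0.3258}; z = -0.2640 (taking z<0)
x = -0.0119, y = -0.0067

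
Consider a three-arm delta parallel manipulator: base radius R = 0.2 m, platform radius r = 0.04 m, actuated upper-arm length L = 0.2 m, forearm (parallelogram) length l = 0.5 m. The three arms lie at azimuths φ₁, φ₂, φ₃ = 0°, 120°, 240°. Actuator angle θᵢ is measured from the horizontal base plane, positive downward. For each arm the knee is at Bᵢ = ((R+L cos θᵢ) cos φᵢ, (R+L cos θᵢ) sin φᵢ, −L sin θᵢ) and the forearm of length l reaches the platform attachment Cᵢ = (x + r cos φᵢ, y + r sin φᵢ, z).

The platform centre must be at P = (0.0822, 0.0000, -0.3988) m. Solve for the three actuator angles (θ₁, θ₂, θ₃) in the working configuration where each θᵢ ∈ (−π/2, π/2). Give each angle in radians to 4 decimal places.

θ₁ = -0.0873, θ₂ = 0.4365, θ₃ = 0.4365

φ1=0.0° → target in arm frame (0.0822, 0.0000)
  A=0.0778, B=-0.3988, C=(l²−L²−A²−y'²−z²)/(2L)=0.1123
  θ1 = atan2(B,A) + arccos(C/0.4063) = -0.0873
rotate P by −φ2: (-0.0411, -0.0712, -0.3988)
  A=0.2011, B=-0.3988, C=(l²−L²−A²−y'²−z²)/(2L)=0.0136
  √(A²+B²)=0.4466;  θ2 = -1.1037+1.5403 ≈ 0.4365
arm 3 (φ=240.0°): x'=-0.0411, y'=0.0712
  A=0.2011, B=-0.3988, C=(l²−L²−A²−y'²−z²)/(2L)=0.0136
  √(A²+B²)=0.4466;  θ3 = -1.1037+1.5403 ≈ 0.4365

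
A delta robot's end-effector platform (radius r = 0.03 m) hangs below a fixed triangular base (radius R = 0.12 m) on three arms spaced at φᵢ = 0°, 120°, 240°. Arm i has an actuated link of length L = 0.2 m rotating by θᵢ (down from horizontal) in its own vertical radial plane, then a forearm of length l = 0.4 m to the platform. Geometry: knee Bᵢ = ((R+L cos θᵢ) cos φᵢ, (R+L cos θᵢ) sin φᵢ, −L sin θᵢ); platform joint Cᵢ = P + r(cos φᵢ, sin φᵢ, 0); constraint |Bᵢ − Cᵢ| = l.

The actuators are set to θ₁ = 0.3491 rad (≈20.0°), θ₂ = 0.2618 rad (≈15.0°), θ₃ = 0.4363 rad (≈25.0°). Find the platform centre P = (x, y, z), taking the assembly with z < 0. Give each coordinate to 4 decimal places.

S1 = (0.2779·cos0.0°, 0.2779·sin0.0°, -0.0684) = (0.2779, 0.0000, -0.0684)
φ2=120.0°: virtual centre (-0.1416, 0.2452, -0.0518), radius l
φ3=240.0°: virtual centre (-0.1356, -0.2349, -0.0845), radius l
subtract pairs → two planes through P
linear system: -0.8391x+0.4905y = 0.0009−0.0333z; -0.8271x+-0.4698y = -0.0012−-0.0322z
det = 0.7999;  x = 0.0002+-0.0002z,  y = 0.0022+-0.0682z
quadratic in z: (1.0047)z²+(0.1366)z+(-0.0782)=0, √Δ=0.5769 → z ∈ {-0.3551, 0.2191}; z = -0.3551 (taking z<0)
x = 0.0003, y = 0.0265

(0.0003, 0.0265, -0.3551)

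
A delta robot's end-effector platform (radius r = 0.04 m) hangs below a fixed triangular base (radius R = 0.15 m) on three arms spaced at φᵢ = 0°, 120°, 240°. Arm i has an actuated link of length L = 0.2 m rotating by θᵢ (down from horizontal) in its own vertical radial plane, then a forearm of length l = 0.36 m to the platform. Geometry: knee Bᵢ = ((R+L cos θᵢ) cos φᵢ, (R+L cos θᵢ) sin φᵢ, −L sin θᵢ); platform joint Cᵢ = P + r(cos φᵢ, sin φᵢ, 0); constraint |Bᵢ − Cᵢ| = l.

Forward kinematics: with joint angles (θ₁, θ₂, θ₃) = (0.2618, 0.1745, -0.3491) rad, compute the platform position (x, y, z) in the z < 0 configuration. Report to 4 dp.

(-0.0284, -0.0352, -0.1874)

arm 1 at φ=0.0°: (R−r)+L cos θ1 = 0.3032;  S1 = (0.3032, 0.0000, -0.0518)
S2 = (0.3070·cos120.0°, 0.3070·sin120.0°, -0.0347) = (-0.1535, 0.2658, -0.0347)
φ3=240.0°: virtual centre (-0.1490, -0.2580, 0.0684), radius l
|S₂|²−|S₁|² = 0.0008;  |S₃|²−|S₁|² = -0.0012
plane₁₂: -0.9133x+0.5317y+0.0341z = 0.0008
Cramer: x(z) = 0.0002+0.1527z;  y(z) = 0.0019+0.1982z
quadratic in z: (1.0626)z²+(0.0118)z+(-0.0351)=0, √Δ=0.3865 → z ∈ {-0.1874, 0.1763}; z = -0.1874 (taking z<0)
x = -0.0284, y = -0.0352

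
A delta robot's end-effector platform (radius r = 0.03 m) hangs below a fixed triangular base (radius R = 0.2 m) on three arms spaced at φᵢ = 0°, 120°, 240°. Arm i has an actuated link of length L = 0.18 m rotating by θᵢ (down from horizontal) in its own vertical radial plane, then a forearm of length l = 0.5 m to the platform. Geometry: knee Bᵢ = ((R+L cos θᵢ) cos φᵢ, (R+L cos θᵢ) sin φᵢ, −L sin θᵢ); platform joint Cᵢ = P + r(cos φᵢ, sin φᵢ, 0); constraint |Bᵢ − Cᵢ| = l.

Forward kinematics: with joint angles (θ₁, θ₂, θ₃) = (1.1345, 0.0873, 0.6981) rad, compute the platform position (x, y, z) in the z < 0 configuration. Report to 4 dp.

(-0.1411, 0.0892, -0.4667)

arm 1 at φ=0.0°: ρ1 = 0.2461;  S1 = (0.2461, 0.0000, -0.1631)
S2 = (0.3493·cos120.0°, 0.3493·sin120.0°, -0.0157) = (-0.1747, 0.3025, -0.0157)
S3 = (0.3079·cos240.0°, 0.3079·sin240.0°, -0.1157) = (-0.1539, -0.2666, -0.1157)
|S₂|²−|S₁|² = 0.0351;  |S₃|²−|S₁|² = 0.0210
plane₁₂: -0.8414x+0.6050y+0.2949z = 0.0351
Cramer: x(z) = -0.0337+0.2301z;  y(z) = 0.0111-0.1673z
quadratic in z: (1.0810)z²+(0.1938)z+(-0.1450)=0, √Δ=0.8151 → z ∈ {-0.4667, 0.2874}; z = -0.4667 (taking z<0)
x = -0.1411, y = 0.0892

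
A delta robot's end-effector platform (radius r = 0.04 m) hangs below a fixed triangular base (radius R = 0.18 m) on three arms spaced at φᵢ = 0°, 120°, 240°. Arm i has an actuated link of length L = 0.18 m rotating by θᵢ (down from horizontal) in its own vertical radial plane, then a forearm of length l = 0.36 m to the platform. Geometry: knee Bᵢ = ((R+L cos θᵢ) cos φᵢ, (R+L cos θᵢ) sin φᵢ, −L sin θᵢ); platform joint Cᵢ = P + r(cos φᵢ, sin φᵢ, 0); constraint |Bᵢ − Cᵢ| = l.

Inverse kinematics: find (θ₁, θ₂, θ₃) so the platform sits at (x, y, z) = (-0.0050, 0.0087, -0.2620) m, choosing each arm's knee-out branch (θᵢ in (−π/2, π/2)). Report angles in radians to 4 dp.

θ₁ = 0.4363, θ₂ = 0.3495, θ₃ = 0.4365

rotate P by −φ1: (-0.0050, 0.0087, -0.2620)
  A=0.1450, B=-0.2620, C=(l²−L²−A²−y'²−z²)/(2L)=0.0207
  θ1 = atan2(B,A) + arccos(C/0.2994) = 0.4363
rotate P by −φ2: (0.0100, 0.0000, -0.2620)
  e−x'=0.1300;  (l²−L²−(e−x')²−y'²−z²)/2L = 0.0324
  √(A²+B²)=0.2925;  θ2 = -1.1103+1.4598 ≈ 0.3495
φ3=240.0° → target in arm frame (-0.0050, -0.0087)
  A=0.1450, B=-0.2620, C=(l²−L²−A²−y'²−z²)/(2L)=0.0207
  γ=atan2(-0.2620,0.1450)=-1.0652;  ψ=arccos(0.0691)=1.5017;  θ3=γ+ψ≈0.4365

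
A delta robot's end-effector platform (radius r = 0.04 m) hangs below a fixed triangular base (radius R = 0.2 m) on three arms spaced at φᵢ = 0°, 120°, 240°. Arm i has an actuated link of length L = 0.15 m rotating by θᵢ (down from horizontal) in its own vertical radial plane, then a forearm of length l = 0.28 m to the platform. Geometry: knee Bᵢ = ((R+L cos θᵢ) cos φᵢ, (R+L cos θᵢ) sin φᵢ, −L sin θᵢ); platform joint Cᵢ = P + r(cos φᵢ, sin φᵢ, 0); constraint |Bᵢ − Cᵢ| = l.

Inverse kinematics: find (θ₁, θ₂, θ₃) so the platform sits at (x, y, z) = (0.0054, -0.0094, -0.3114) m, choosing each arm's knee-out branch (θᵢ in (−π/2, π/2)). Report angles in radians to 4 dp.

θ₁ = 1.1344, θ₂ = 1.2217, θ₃ = 1.1342

arm 1 (φ=0.0°): x'=0.0054, y'=-0.0094
  A=0.1546, B=-0.3114, C=(l²−L²−A²−y'²−z²)/(2L)=-0.2169
  √(A²+B²)=0.3477;  θ1 = -1.1100+2.2444 ≈ 1.1344
arm 2 (φ=120.0°): x'=-0.0108, y'=0.0000
  A cos θ + B sin θ = C:  0.1708·cos θ + -0.3114·sin θ = -0.2342
  γ=atan2(-0.3114,0.1708)=-1.0690;  ψ=arccos(-0.6593)=2.2907;  θ2=γ+ψ≈1.2217
φ3=240.0° → target in arm frame (0.0054, 0.0094)
  e−x'=0.1546;  (l²−L²−(e−x')²−y'²−z²)/2L = -0.2168
  √(A²+B²)=0.3476;  θ3 = -1.1101+2.2442 ≈ 1.1342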